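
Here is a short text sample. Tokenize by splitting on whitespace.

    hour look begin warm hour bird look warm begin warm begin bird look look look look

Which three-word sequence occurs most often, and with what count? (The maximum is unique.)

"look look look", 2 times

Trigram frequencies (highest first):
  look look look: 2
  hour look begin: 1
  look begin warm: 1
  begin warm hour: 1
  warm hour bird: 1
  hour bird look: 1
  … (7 more, each ≤ 1)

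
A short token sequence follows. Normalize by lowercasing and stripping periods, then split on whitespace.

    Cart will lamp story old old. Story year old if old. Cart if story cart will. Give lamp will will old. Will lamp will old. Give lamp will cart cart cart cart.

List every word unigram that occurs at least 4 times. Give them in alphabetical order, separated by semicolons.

Unigram counts meeting the condition (at least 4 times):
  cart: 7
  lamp: 4
  old: 6
  will: 7

cart; lamp; old; will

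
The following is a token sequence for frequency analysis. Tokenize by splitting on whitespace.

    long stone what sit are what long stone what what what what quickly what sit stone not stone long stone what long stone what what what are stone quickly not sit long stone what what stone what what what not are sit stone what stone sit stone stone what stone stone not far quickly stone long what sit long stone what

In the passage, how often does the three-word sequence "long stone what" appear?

6

Scanning the 59 overlapping trigram windows for "long stone what":
  position 1–3: long stone what
  position 7–9: long stone what
  position 19–21: long stone what
  position 22–24: long stone what
  position 32–34: long stone what
  position 59–61: long stone what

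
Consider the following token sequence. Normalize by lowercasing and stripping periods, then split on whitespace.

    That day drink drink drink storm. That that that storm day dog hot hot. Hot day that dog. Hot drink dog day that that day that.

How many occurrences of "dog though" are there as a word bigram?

0

Scanning the 25 overlapping bigram windows for "dog though":
  (none found)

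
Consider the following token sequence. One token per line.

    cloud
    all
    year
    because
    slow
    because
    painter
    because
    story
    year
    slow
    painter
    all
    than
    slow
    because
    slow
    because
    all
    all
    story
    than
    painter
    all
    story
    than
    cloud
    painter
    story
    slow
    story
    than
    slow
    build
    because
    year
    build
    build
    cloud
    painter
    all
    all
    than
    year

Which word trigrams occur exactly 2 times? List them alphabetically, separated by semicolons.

Trigram counts meeting the condition (exactly 2 times):
  all story than: 2
  because slow because: 2

all story than; because slow because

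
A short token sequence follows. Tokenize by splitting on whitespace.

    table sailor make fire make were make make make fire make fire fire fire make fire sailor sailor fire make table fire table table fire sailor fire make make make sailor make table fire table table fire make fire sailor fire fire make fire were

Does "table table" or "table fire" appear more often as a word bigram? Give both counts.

"table fire" (4 vs 2)

"table table": 2 occurrences
"table fire": 4 occurrences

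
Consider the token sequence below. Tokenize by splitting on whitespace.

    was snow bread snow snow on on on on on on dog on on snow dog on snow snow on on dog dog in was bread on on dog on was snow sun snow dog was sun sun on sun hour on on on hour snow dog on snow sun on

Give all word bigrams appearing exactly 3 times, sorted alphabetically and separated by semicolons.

Bigram counts meeting the condition (exactly 3 times):
  on dog: 3
  on snow: 3
  snow dog: 3

on dog; on snow; snow dog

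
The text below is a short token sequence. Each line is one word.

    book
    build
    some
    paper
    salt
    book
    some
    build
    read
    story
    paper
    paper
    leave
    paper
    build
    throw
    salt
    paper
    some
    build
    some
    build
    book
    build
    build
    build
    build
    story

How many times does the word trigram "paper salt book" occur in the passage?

1

Scanning the 26 overlapping trigram windows for "paper salt book":
  position 4–6: paper salt book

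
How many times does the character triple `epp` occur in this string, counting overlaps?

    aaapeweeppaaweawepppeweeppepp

Sliding a length-3 window over the 29 characters (27 positions):
  position 8–10: epp
  position 17–19: epp
  position 24–26: epp
  position 27–29: epp

4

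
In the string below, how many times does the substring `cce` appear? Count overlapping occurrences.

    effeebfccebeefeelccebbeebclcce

3

Sliding a length-3 window over the 30 characters (28 positions):
  position 8–10: cce
  position 18–20: cce
  position 28–30: cce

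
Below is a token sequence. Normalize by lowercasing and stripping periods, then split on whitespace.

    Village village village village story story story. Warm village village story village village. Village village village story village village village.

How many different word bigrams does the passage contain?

6

20 tokens → 19 bigram windows in total.
Repeated bigrams (each contributes count−1 duplicates):
  village village: 10
  village story: 3
  story story: 2
  story village: 2
13 duplicate windows → 19 − 13 = 6 distinct.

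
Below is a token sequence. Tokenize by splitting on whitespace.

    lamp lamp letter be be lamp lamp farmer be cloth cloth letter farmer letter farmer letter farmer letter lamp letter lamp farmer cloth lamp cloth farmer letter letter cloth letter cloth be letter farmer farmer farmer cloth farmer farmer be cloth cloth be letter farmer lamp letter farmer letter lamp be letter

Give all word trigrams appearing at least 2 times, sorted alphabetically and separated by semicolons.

Trigram counts meeting the condition (at least 2 times):
  be cloth cloth: 2
  be letter farmer: 2
  cloth be letter: 2
  farmer be cloth: 2
  farmer letter farmer: 2
  farmer letter lamp: 2
  letter farmer letter: 4

be cloth cloth; be letter farmer; cloth be letter; farmer be cloth; farmer letter farmer; farmer letter lamp; letter farmer letter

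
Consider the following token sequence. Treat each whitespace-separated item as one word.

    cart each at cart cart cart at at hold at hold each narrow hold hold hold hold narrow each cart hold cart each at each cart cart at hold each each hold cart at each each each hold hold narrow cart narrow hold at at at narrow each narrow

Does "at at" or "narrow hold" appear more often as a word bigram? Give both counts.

"at at" (3 vs 2)

"at at": 3 occurrences
"narrow hold": 2 occurrences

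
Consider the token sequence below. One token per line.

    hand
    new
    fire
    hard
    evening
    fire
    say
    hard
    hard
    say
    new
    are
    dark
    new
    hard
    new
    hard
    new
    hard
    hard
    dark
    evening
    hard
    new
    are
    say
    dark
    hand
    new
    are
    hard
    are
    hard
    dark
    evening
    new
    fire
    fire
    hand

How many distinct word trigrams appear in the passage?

34

39 tokens → 37 trigram windows in total.
Repeated trigrams (each contributes count−1 duplicates):
  hard dark evening: 2
  hard new hard: 2
  new hard new: 2
3 duplicate windows → 37 − 3 = 34 distinct.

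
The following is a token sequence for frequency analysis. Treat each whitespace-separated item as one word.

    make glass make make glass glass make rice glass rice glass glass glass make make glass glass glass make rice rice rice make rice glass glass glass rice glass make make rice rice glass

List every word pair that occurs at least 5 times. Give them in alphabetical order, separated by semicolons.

glass glass; glass make; rice glass

Bigram counts meeting the condition (at least 5 times):
  glass glass: 7
  glass make: 5
  rice glass: 5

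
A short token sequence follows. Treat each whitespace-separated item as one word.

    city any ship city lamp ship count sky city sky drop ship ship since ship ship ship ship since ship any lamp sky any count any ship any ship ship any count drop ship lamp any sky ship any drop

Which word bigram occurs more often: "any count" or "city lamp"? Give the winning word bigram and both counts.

"any count" (2 vs 1)

"any count": 2 occurrences
"city lamp": 1 occurrence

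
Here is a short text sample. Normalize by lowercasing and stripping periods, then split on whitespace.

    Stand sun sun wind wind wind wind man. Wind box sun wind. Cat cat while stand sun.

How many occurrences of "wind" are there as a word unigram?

Scanning the 17 tokens for "wind":
  position 4: wind
  position 5: wind
  position 6: wind
  position 7: wind
  position 9: wind
  position 12: wind

6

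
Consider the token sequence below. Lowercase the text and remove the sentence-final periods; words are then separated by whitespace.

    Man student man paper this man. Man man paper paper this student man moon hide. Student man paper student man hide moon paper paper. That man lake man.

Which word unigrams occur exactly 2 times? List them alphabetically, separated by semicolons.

Unigram counts meeting the condition (exactly 2 times):
  hide: 2
  moon: 2
  this: 2

hide; moon; this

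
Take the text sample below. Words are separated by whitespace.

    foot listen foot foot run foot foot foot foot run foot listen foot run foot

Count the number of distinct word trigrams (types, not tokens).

8

15 tokens → 13 trigram windows in total.
Repeated trigrams (each contributes count−1 duplicates):
  foot run foot: 3
  foot foot foot: 2
  foot foot run: 2
  foot listen foot: 2
5 duplicate windows → 13 − 5 = 8 distinct.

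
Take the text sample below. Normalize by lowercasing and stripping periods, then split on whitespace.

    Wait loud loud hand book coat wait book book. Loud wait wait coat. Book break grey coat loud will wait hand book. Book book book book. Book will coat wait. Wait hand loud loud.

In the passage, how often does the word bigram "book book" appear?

Scanning the 33 overlapping bigram windows for "book book":
  position 8–9: book book
  position 22–23: book book
  position 23–24: book book
  position 24–25: book book
  position 25–26: book book
  position 26–27: book book

6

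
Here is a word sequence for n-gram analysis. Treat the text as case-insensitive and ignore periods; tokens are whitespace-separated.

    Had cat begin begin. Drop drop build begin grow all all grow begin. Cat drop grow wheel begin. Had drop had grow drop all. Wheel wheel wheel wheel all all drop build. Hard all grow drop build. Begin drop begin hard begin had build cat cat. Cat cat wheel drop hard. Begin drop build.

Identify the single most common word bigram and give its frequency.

"drop build", 4 times

Bigram frequencies (highest first):
  drop build: 4
  begin drop: 3
  wheel wheel: 3
  cat cat: 3
  build begin: 2
  all all: 2
  … (32 more, each ≤ 2)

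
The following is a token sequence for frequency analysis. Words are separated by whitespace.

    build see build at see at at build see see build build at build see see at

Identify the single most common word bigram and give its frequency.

"build see", 3 times

Bigram frequencies (highest first):
  build see: 3
  see build: 2
  build at: 2
  see at: 2
  at build: 2
  see see: 2
  … (3 more, each ≤ 1)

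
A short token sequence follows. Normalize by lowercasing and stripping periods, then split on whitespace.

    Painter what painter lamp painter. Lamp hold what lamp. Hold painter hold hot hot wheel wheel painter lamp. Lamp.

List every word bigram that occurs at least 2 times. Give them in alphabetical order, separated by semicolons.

Bigram counts meeting the condition (at least 2 times):
  lamp hold: 2
  painter lamp: 3

lamp hold; painter lamp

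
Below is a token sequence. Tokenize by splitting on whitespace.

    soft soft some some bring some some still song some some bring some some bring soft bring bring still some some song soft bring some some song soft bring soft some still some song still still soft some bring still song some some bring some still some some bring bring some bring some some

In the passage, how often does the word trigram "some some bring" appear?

5

Scanning the 52 overlapping trigram windows for "some some bring":
  position 3–5: some some bring
  position 10–12: some some bring
  position 13–15: some some bring
  position 42–44: some some bring
  position 47–49: some some bring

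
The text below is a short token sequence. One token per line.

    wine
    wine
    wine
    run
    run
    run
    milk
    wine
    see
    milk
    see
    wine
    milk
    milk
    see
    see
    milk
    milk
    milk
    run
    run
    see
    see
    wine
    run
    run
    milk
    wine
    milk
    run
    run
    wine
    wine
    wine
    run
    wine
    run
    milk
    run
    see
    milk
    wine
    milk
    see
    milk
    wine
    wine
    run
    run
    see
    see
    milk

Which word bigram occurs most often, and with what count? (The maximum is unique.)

"run run", 6 times

Bigram frequencies (highest first):
  run run: 6
  wine wine: 5
  wine run: 5
  see milk: 5
  milk wine: 4
  run milk: 3
  … (9 more, each ≤ 3)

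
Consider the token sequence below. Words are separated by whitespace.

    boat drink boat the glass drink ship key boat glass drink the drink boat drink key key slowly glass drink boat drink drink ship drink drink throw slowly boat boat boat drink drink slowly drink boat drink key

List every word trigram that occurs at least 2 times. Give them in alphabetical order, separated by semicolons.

Trigram counts meeting the condition (at least 2 times):
  boat drink drink: 2
  boat drink key: 2
  drink boat drink: 3

boat drink drink; boat drink key; drink boat drink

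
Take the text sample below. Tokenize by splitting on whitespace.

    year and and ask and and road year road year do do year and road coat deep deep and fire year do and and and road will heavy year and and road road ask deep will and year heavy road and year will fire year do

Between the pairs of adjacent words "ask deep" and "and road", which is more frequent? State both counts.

"ask deep": 1 occurrence
"and road": 4 occurrences

"and road" (4 vs 1)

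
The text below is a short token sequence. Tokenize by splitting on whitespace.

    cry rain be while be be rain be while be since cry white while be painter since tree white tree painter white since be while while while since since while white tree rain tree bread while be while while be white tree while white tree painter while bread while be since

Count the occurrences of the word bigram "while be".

6

Scanning the 50 overlapping bigram windows for "while be":
  position 4–5: while be
  position 9–10: while be
  position 14–15: while be
  position 36–37: while be
  position 39–40: while be
  position 49–50: while be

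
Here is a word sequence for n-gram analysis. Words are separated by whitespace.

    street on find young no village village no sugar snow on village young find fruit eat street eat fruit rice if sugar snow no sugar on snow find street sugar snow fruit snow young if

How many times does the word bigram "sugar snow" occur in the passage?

3

Scanning the 34 overlapping bigram windows for "sugar snow":
  position 9–10: sugar snow
  position 22–23: sugar snow
  position 30–31: sugar snow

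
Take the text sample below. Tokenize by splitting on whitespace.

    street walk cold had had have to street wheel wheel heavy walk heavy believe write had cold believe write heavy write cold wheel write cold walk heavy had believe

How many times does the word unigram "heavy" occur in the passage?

4

Scanning the 29 tokens for "heavy":
  position 11: heavy
  position 13: heavy
  position 20: heavy
  position 27: heavy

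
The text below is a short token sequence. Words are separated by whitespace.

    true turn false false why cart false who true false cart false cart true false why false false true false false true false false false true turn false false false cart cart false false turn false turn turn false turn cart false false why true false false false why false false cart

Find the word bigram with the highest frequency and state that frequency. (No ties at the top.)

Bigram frequencies (highest first):
  false false: 12
  true false: 5
  turn false: 4
  false why: 4
  cart false: 4
  false cart: 4
  … (12 more, each ≤ 3)

"false false", 12 times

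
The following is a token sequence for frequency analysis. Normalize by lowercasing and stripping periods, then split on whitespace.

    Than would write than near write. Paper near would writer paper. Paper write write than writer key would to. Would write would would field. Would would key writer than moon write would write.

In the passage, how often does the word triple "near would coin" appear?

Scanning the 31 overlapping trigram windows for "near would coin":
  (none found)

0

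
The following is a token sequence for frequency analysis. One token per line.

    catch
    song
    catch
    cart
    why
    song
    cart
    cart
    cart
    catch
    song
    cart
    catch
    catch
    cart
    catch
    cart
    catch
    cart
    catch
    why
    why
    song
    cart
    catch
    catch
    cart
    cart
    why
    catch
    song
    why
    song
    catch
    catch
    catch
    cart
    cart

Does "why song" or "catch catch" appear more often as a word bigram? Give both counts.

"why song": 3 occurrences
"catch catch": 4 occurrences

"catch catch" (4 vs 3)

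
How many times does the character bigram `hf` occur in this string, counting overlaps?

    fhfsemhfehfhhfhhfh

Sliding a length-2 window over the 18 characters (17 positions):
  position 2–3: hf
  position 7–8: hf
  position 10–11: hf
  position 13–14: hf
  position 16–17: hf

5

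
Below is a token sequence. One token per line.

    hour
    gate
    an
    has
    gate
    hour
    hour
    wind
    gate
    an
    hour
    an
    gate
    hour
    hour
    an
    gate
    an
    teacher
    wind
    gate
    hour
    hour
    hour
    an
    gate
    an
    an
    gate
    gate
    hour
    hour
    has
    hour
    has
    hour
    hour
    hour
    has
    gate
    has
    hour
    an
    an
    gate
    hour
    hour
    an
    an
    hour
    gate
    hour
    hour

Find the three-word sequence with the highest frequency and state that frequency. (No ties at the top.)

Trigram frequencies (highest first):
  gate hour hour: 6
  hour an gate: 3
  hour hour an: 3
  an gate hour: 2
  an gate an: 2
  hour hour hour: 2
  … (29 more, each ≤ 2)

"gate hour hour", 6 times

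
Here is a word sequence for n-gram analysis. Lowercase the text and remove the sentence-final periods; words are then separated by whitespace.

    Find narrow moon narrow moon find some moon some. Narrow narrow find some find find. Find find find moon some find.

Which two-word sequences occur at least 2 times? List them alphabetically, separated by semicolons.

Bigram counts meeting the condition (at least 2 times):
  find find: 4
  find some: 2
  moon some: 2
  narrow moon: 2
  some find: 2

find find; find some; moon some; narrow moon; some find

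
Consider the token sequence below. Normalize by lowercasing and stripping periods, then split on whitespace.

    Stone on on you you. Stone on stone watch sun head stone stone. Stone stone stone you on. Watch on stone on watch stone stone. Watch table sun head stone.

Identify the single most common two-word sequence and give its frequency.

Bigram frequencies (highest first):
  stone stone: 5
  stone on: 3
  on stone: 2
  stone watch: 2
  sun head: 2
  head stone: 2
  … (12 more, each ≤ 2)

"stone stone", 5 times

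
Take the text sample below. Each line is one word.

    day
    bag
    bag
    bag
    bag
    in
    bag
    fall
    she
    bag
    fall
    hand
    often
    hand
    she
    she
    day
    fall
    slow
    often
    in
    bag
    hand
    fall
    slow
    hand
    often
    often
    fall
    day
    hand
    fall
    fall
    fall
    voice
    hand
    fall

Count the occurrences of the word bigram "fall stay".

0

Scanning the 36 overlapping bigram windows for "fall stay":
  (none found)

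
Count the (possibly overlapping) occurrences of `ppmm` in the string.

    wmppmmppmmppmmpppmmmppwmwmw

Sliding a length-4 window over the 27 characters (24 positions):
  position 3–6: ppmm
  position 7–10: ppmm
  position 11–14: ppmm
  position 16–19: ppmm

4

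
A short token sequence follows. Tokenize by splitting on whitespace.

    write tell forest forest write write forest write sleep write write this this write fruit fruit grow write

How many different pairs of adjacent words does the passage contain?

18 tokens → 17 bigram windows in total.
Repeated bigrams (each contributes count−1 duplicates):
  forest write: 2
  write write: 2
2 duplicate windows → 17 − 2 = 15 distinct.

15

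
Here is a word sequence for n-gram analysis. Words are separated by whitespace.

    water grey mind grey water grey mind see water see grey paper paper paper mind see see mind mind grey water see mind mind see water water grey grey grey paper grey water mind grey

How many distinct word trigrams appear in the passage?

29

35 tokens → 33 trigram windows in total.
Repeated trigrams (each contributes count−1 duplicates):
  mind grey water: 2
  mind see water: 2
  see mind mind: 2
  water grey mind: 2
4 duplicate windows → 33 − 4 = 29 distinct.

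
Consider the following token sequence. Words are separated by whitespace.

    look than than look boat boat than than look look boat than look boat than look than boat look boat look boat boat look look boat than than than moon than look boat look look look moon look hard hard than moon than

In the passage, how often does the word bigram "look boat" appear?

7

Scanning the 42 overlapping bigram windows for "look boat":
  position 4–5: look boat
  position 10–11: look boat
  position 13–14: look boat
  position 19–20: look boat
  position 21–22: look boat
  position 25–26: look boat
  position 32–33: look boat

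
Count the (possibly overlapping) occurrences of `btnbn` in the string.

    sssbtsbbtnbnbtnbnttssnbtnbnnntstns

Sliding a length-5 window over the 34 characters (30 positions):
  position 8–12: btnbn
  position 13–17: btnbn
  position 23–27: btnbn

3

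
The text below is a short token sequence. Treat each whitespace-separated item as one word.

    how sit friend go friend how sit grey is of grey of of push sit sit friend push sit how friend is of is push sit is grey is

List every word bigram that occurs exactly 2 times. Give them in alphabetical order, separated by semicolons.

Bigram counts meeting the condition (exactly 2 times):
  grey is: 2
  how sit: 2
  is of: 2
  sit friend: 2

grey is; how sit; is of; sit friend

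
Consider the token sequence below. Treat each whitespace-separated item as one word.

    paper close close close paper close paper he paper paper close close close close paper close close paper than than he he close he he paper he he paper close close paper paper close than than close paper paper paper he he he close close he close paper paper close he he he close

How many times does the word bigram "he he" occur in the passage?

7

Scanning the 53 overlapping bigram windows for "he he":
  position 21–22: he he
  position 24–25: he he
  position 27–28: he he
  position 41–42: he he
  position 42–43: he he
  position 51–52: he he
  position 52–53: he he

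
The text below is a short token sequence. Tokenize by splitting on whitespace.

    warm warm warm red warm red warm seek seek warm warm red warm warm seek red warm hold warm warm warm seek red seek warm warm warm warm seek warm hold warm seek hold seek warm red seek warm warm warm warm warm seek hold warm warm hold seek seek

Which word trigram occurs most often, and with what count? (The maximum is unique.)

Trigram frequencies (highest first):
  warm warm warm: 7
  warm warm seek: 4
  warm red warm: 3
  seek warm warm: 3
  warm warm red: 2
  warm seek red: 2
  … (23 more, each ≤ 2)

"warm warm warm", 7 times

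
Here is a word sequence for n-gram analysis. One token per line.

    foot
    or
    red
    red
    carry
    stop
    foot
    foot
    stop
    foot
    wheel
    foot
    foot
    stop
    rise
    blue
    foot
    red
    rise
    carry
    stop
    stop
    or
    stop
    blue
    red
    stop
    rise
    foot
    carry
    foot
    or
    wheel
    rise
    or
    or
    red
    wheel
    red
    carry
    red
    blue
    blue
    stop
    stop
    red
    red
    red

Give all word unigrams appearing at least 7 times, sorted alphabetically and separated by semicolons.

Unigram counts meeting the condition (at least 7 times):
  foot: 9
  red: 10
  stop: 9

foot; red; stop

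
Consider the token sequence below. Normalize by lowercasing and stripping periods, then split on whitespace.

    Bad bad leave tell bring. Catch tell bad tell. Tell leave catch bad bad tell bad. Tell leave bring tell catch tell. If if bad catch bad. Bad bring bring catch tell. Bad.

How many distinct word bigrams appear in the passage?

21

33 tokens → 32 bigram windows in total.
Repeated bigrams (each contributes count−1 duplicates):
  bad bad: 3
  bad tell: 3
  catch tell: 3
  tell bad: 3
  bring catch: 2
  catch bad: 2
  tell leave: 2
11 duplicate windows → 32 − 11 = 21 distinct.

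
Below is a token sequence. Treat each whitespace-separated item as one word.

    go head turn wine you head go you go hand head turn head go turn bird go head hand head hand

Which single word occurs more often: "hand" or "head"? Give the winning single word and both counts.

"head" (6 vs 3)

"hand": 3 occurrences
"head": 6 occurrences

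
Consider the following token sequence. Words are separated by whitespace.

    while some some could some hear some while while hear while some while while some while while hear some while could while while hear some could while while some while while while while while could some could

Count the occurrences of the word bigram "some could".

Scanning the 36 overlapping bigram windows for "some could":
  position 3–4: some could
  position 25–26: some could
  position 36–37: some could

3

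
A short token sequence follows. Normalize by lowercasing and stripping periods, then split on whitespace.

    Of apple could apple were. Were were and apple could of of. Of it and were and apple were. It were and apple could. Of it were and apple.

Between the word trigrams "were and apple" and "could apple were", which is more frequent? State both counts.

"were and apple" (4 vs 1)

"were and apple": 4 occurrences
"could apple were": 1 occurrence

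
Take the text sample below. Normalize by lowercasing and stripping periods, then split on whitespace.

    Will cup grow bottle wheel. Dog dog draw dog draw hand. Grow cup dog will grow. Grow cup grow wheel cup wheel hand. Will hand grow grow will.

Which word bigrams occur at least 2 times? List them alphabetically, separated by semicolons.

cup grow; dog draw; grow cup; grow grow; hand grow

Bigram counts meeting the condition (at least 2 times):
  cup grow: 2
  dog draw: 2
  grow cup: 2
  grow grow: 2
  hand grow: 2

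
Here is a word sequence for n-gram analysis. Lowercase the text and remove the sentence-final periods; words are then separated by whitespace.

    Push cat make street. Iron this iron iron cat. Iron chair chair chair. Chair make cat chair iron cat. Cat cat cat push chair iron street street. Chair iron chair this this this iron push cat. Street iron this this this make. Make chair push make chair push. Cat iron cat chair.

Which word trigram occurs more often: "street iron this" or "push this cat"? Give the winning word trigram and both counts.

"street iron this" (2 vs 0)

"street iron this": 2 occurrences
"push this cat": 0 occurrences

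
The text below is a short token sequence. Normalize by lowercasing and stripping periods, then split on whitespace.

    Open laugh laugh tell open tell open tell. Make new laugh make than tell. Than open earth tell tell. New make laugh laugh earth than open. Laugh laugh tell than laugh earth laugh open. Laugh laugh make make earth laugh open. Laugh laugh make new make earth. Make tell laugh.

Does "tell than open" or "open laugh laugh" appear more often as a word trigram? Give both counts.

"tell than open": 1 occurrence
"open laugh laugh": 4 occurrences

"open laugh laugh" (4 vs 1)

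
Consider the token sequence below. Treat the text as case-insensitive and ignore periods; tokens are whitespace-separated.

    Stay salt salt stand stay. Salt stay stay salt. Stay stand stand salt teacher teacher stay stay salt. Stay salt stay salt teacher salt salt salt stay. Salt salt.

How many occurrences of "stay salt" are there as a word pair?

Scanning the 28 overlapping bigram windows for "stay salt":
  position 1–2: stay salt
  position 5–6: stay salt
  position 8–9: stay salt
  position 17–18: stay salt
  position 19–20: stay salt
  position 21–22: stay salt
  position 27–28: stay salt

7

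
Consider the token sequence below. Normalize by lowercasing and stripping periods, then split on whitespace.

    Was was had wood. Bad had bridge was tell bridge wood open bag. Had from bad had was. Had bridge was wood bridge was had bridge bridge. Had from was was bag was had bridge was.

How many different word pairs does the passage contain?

23

36 tokens → 35 bigram windows in total.
Repeated bigrams (each contributes count−1 duplicates):
  bridge was: 4
  had bridge: 4
  was had: 4
  bad had: 2
  had from: 2
  was was: 2
12 duplicate windows → 35 − 12 = 23 distinct.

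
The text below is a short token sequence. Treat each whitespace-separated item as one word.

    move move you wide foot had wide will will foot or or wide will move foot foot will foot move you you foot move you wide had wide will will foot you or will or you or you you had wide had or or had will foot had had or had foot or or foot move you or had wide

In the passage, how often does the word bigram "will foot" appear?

Scanning the 59 overlapping bigram windows for "will foot":
  position 9–10: will foot
  position 18–19: will foot
  position 30–31: will foot
  position 46–47: will foot

4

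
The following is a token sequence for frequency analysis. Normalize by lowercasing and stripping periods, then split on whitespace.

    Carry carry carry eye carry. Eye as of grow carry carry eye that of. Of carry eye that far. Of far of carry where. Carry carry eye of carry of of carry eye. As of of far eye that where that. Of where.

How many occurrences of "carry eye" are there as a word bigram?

6

Scanning the 42 overlapping bigram windows for "carry eye":
  position 3–4: carry eye
  position 5–6: carry eye
  position 11–12: carry eye
  position 16–17: carry eye
  position 26–27: carry eye
  position 32–33: carry eye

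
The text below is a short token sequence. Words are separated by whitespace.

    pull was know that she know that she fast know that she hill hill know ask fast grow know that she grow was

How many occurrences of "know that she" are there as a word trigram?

4

Scanning the 21 overlapping trigram windows for "know that she":
  position 3–5: know that she
  position 6–8: know that she
  position 10–12: know that she
  position 19–21: know that she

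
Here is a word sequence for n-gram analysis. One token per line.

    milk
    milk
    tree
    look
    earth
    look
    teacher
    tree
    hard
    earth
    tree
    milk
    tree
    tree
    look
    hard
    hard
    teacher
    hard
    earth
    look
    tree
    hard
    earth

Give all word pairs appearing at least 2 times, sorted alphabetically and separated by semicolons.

Bigram counts meeting the condition (at least 2 times):
  earth look: 2
  hard earth: 3
  milk tree: 2
  tree hard: 2
  tree look: 2

earth look; hard earth; milk tree; tree hard; tree look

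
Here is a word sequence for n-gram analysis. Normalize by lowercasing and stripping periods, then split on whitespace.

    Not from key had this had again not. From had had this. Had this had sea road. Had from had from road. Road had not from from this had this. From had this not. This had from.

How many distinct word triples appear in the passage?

32

37 tokens → 35 trigram windows in total.
Repeated trigrams (each contributes count−1 duplicates):
  had this had: 3
  this had this: 2
3 duplicate windows → 35 − 3 = 32 distinct.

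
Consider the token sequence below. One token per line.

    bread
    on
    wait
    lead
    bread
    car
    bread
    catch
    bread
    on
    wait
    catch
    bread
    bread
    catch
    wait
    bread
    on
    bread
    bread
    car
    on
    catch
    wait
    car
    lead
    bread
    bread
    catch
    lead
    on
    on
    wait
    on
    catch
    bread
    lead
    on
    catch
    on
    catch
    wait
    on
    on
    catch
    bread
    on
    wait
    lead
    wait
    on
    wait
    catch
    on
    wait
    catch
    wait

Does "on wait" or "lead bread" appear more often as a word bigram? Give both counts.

"on wait" (6 vs 2)

"on wait": 6 occurrences
"lead bread": 2 occurrences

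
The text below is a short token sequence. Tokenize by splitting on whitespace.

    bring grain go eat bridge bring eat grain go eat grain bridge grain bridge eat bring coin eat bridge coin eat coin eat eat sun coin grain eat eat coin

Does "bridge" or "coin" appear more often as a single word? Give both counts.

"bridge": 4 occurrences
"coin": 5 occurrences

"coin" (5 vs 4)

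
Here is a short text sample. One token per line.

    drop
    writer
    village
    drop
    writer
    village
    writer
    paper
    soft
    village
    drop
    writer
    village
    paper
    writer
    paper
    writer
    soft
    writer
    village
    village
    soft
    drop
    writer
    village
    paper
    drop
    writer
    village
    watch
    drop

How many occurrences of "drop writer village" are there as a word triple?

Scanning the 29 overlapping trigram windows for "drop writer village":
  position 1–3: drop writer village
  position 4–6: drop writer village
  position 11–13: drop writer village
  position 23–25: drop writer village
  position 27–29: drop writer village

5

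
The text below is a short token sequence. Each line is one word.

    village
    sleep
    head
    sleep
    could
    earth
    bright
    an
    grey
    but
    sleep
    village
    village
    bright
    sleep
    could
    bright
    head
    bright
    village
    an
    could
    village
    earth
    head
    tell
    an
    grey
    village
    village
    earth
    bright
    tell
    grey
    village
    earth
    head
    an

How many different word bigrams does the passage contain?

29

38 tokens → 37 bigram windows in total.
Repeated bigrams (each contributes count−1 duplicates):
  village earth: 3
  an grey: 2
  earth bright: 2
  earth head: 2
  grey village: 2
  sleep could: 2
  village village: 2
8 duplicate windows → 37 − 8 = 29 distinct.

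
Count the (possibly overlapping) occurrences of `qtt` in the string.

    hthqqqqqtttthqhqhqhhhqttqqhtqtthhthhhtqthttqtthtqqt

Sliding a length-3 window over the 51 characters (49 positions):
  position 8–10: qtt
  position 22–24: qtt
  position 29–31: qtt
  position 44–46: qtt

4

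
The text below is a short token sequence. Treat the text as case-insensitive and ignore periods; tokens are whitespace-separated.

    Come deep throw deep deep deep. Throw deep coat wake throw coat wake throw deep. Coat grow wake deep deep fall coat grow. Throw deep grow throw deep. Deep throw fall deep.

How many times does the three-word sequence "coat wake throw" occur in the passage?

2

Scanning the 30 overlapping trigram windows for "coat wake throw":
  position 9–11: coat wake throw
  position 12–14: coat wake throw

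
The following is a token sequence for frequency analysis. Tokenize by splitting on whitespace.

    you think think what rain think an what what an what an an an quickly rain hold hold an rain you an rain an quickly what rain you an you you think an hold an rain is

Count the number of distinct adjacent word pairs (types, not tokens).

37 tokens → 36 bigram windows in total.
Repeated bigrams (each contributes count−1 duplicates):
  an rain: 3
  an an: 2
  an quickly: 2
  an what: 2
  hold an: 2
  rain you: 2
  think an: 2
  what an: 2
  … (3 more repeated)
12 duplicate windows → 36 − 12 = 24 distinct.

24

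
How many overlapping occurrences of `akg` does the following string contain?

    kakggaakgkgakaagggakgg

Sliding a length-3 window over the 22 characters (20 positions):
  position 2–4: akg
  position 7–9: akg
  position 19–21: akg

3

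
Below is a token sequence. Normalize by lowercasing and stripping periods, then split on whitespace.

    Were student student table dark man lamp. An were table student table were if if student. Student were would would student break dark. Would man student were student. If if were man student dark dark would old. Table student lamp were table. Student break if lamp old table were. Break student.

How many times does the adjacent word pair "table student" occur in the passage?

3

Scanning the 50 overlapping bigram windows for "table student":
  position 10–11: table student
  position 38–39: table student
  position 42–43: table student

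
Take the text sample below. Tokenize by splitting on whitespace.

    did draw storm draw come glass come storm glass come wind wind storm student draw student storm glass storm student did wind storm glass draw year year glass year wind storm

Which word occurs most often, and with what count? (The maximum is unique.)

Unigram frequencies (highest first):
  storm: 7
  glass: 5
  draw: 4
  wind: 4
  come: 3
  student: 3
  … (2 more, each ≤ 3)

"storm", 7 times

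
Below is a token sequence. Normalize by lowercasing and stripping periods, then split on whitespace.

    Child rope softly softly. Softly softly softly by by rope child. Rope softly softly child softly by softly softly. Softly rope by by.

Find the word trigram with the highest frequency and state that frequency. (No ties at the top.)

"softly softly softly", 4 times

Trigram frequencies (highest first):
  softly softly softly: 4
  child rope softly: 2
  rope softly softly: 2
  softly softly by: 1
  softly by by: 1
  by by rope: 1
  … (10 more, each ≤ 1)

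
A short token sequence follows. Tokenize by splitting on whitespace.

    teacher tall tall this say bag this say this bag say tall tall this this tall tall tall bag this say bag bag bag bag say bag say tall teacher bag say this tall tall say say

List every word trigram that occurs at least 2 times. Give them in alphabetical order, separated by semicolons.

bag bag bag; bag say tall; bag this say; tall tall this; this say bag; this tall tall

Trigram counts meeting the condition (at least 2 times):
  bag bag bag: 2
  bag say tall: 2
  bag this say: 2
  tall tall this: 2
  this say bag: 2
  this tall tall: 2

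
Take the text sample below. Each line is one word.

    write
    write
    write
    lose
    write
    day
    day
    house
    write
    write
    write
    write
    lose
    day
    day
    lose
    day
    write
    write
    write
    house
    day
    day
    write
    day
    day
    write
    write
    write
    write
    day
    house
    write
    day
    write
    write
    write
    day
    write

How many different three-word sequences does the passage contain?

23

39 tokens → 37 trigram windows in total.
Repeated trigrams (each contributes count−1 duplicates):
  write write write: 7
  day write write: 3
  day day write: 2
  day house write: 2
  write day day: 2
  write day write: 2
  write write day: 2
  write write lose: 2
14 duplicate windows → 37 − 14 = 23 distinct.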